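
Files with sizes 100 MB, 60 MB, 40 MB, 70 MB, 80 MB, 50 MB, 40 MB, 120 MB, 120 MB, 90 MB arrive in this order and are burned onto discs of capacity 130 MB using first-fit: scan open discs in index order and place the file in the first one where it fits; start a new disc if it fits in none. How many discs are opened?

  100 → disc 1 (new)  [load 100/130]
  60 → disc 2 (new)  [load 60/130]
  40 → disc 2  [load 100/130]
  70 → disc 3 (new)  [load 70/130]
  80 → disc 4 (new)  [load 80/130]
  50 → disc 3  [load 120/130]
  40 → disc 4  [load 120/130]
  120 → disc 5 (new)  [load 120/130]
  120 → disc 6 (new)  [load 120/130]
  90 → disc 7 (new)  [load 90/130]
7 discs opened.

7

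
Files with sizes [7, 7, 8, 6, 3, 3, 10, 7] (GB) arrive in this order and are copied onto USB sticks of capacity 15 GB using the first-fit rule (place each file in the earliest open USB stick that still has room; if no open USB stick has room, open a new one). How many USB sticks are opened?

  7 → USB stick 1 (new)  [load 7/15]
  7 → USB stick 1  [load 14/15]
  8 → USB stick 2 (new)  [load 8/15]
  6 → USB stick 2  [load 14/15]
  3 → USB stick 3 (new)  [load 3/15]
  3 → USB stick 3  [load 6/15]
  10 → USB stick 4 (new)  [load 10/15]
  7 → USB stick 3  [load 13/15]
4 USB sticks opened.

4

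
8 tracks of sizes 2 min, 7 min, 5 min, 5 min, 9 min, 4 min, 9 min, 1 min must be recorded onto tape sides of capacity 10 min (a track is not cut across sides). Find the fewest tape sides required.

5

Total = 9 + 9 + 7 + 5 + 5 + 4 + 2 + 1 = 42 min.
Lower bound: ⌈42/10⌉ = 5 tape sides.
A packing using 5 tape sides:
  side 1: 9 + 1 = 10
  side 2: 9 = 9
  side 3: 7 + 2 = 9
  side 4: 5 + 5 = 10
  side 5: 4 = 4
This matches the lower bound, so 5 is optimal.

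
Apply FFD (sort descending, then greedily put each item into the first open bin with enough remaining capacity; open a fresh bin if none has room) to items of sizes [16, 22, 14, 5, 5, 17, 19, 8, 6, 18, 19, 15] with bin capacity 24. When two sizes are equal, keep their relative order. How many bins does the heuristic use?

Sorted descending: 22, 19, 19, 18, 17, 16, 15, 14, 8, 6, 5, 5.
  22 → bin 1 (new)  [load 22/24]
  19 → bin 2 (new)  [load 19/24]
  19 → bin 3 (new)  [load 19/24]
  18 → bin 4 (new)  [load 18/24]
  17 → bin 5 (new)  [load 17/24]
  16 → bin 6 (new)  [load 16/24]
  15 → bin 7 (new)  [load 15/24]
  14 → bin 8 (new)  [load 14/24]
  8 → bin 6  [load 24/24]
  6 → bin 4  [load 24/24]
  5 → bin 2  [load 24/24]
  5 → bin 3  [load 24/24]
8 bins opened.

8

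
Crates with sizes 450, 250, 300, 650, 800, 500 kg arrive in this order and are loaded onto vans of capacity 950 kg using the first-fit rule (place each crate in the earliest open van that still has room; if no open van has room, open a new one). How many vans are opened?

  450 → van 1 (new)  [load 450/950]
  250 → van 1  [load 700/950]
  300 → van 2 (new)  [load 300/950]
  650 → van 2  [load 950/950]
  800 → van 3 (new)  [load 800/950]
  500 → van 4 (new)  [load 500/950]
4 vans opened.

4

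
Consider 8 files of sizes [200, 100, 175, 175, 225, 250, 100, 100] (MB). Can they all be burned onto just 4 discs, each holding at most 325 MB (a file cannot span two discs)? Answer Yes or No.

No

Total = 1325 MB; ⌈1325/325⌉ = 5.
At least 5 discs are required, but only 4 are allowed.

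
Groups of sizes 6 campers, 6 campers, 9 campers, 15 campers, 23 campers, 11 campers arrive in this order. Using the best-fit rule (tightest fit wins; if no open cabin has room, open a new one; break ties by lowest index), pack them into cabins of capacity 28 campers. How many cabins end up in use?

3

  6 → cabin 1 (new)  [load 6/28]
  6 → cabin 1  [load 12/28]
  9 → cabin 1  [load 21/28]
  15 → cabin 2 (new)  [load 15/28]
  23 → cabin 3 (new)  [load 23/28]
  11 → cabin 2  [load 26/28]
3 cabins opened.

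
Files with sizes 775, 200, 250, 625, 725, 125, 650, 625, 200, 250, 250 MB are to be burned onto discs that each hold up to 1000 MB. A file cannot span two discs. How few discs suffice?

5

Total = 775 + 725 + 650 + 625 + 625 + 250 + 250 + 250 + 200 + 200 + 125 = 4675 MB.
Lower bound: ⌈4675/1000⌉ = 5 discs.
A packing using 5 discs:
  disc 1: 775 + 200 = 975
  disc 2: 725 + 250 = 975
  disc 3: 650 + 250 = 900
  disc 4: 625 + 250 + 125 = 1000
  disc 5: 625 + 200 = 825
This matches the lower bound, so 5 is optimal.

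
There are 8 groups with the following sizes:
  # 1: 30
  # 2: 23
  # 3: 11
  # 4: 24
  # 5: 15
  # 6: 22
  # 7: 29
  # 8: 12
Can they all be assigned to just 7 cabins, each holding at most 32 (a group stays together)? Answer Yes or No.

Yes

A valid assignment using 7 cabins:
  cabin 1: 30 = 30
  cabin 2: 29 = 29
  cabin 3: 24 = 24
  cabin 4: 23 = 23
  cabin 5: 22 = 22
  cabin 6: 15 + 12 = 27
  cabin 7: 11 = 11
Every load is within 32, so 7 cabins suffice.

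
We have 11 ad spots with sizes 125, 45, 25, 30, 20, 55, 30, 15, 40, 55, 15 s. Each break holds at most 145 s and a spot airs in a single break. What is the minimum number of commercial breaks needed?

Total = 125 + 55 + 55 + 45 + 40 + 30 + 30 + 25 + 20 + 15 + 15 = 455 s.
Lower bound: ⌈455/145⌉ = 4 commercial breaks.
A packing using 4 commercial breaks:
  break 1: 125 + 20 = 145
  break 2: 55 + 55 + 30 = 140
  break 3: 45 + 40 + 30 + 25 = 140
  break 4: 15 + 15 = 30
This matches the lower bound, so 4 is optimal.

4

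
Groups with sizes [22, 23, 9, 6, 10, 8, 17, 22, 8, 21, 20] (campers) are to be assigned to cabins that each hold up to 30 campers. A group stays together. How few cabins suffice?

6

Total = 23 + 22 + 22 + 21 + 20 + 17 + 10 + 9 + 8 + 8 + 6 = 166 campers.
Lower bound: ⌈166/30⌉ = 6 cabins.
A packing using 6 cabins:
  cabin 1: 23 + 6 = 29
  cabin 2: 22 + 8 = 30
  cabin 3: 22 + 8 = 30
  cabin 4: 21 + 9 = 30
  cabin 5: 20 + 10 = 30
  cabin 6: 17 = 17
This matches the lower bound, so 6 is optimal.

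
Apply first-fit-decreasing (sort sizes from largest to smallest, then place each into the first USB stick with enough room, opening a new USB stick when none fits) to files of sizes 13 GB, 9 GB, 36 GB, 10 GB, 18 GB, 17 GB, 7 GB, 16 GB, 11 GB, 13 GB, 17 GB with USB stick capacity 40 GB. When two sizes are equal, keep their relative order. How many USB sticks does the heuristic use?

Sorted descending: 36, 18, 17, 17, 16, 13, 13, 11, 10, 9, 7.
  36 → USB stick 1 (new)  [load 36/40]
  18 → USB stick 2 (new)  [load 18/40]
  17 → USB stick 2  [load 35/40]
  17 → USB stick 3 (new)  [load 17/40]
  16 → USB stick 3  [load 33/40]
  13 → USB stick 4 (new)  [load 13/40]
  13 → USB stick 4  [load 26/40]
  11 → USB stick 4  [load 37/40]
  10 → USB stick 5 (new)  [load 10/40]
  9 → USB stick 5  [load 19/40]
  7 → USB stick 3  [load 40/40]
5 USB sticks opened.

5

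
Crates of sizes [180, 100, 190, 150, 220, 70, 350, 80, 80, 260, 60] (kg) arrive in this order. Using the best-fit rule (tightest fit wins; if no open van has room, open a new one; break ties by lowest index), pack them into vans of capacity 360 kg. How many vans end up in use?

  180 → van 1 (new)  [load 180/360]
  100 → van 1  [load 280/360]
  190 → van 2 (new)  [load 190/360]
  150 → van 2  [load 340/360]
  220 → van 3 (new)  [load 220/360]
  70 → van 1  [load 350/360]
  350 → van 4 (new)  [load 350/360]
  80 → van 3  [load 300/360]
  80 → van 5 (new)  [load 80/360]
  260 → van 5  [load 340/360]
  60 → van 3  [load 360/360]
5 vans opened.

5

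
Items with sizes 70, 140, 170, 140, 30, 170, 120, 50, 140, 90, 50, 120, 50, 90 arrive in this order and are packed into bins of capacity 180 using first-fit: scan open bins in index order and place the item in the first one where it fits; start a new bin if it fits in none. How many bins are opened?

10

  70 → bin 1 (new)  [load 70/180]
  140 → bin 2 (new)  [load 140/180]
  170 → bin 3 (new)  [load 170/180]
  140 → bin 4 (new)  [load 140/180]
  30 → bin 1  [load 100/180]
  170 → bin 5 (new)  [load 170/180]
  120 → bin 6 (new)  [load 120/180]
  50 → bin 1  [load 150/180]
  140 → bin 7 (new)  [load 140/180]
  90 → bin 8 (new)  [load 90/180]
  50 → bin 6  [load 170/180]
  120 → bin 9 (new)  [load 120/180]
  50 → bin 8  [load 140/180]
  90 → bin 10 (new)  [load 90/180]
10 bins opened.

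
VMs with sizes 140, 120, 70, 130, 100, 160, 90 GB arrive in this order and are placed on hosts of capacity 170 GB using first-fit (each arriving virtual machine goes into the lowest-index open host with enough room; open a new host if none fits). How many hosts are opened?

6

  140 → host 1 (new)  [load 140/170]
  120 → host 2 (new)  [load 120/170]
  70 → host 3 (new)  [load 70/170]
  130 → host 4 (new)  [load 130/170]
  100 → host 3  [load 170/170]
  160 → host 5 (new)  [load 160/170]
  90 → host 6 (new)  [load 90/170]
6 hosts opened.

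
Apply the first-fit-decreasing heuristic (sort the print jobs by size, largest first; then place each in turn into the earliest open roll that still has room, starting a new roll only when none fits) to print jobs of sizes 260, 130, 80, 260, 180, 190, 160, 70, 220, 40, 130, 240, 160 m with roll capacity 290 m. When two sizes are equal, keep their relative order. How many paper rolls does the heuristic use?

8

Sorted descending: 260, 260, 240, 220, 190, 180, 160, 160, 130, 130, 80, 70, 40.
  260 → roll 1 (new)  [load 260/290]
  260 → roll 2 (new)  [load 260/290]
  240 → roll 3 (new)  [load 240/290]
  220 → roll 4 (new)  [load 220/290]
  190 → roll 5 (new)  [load 190/290]
  180 → roll 6 (new)  [load 180/290]
  160 → roll 7 (new)  [load 160/290]
  160 → roll 8 (new)  [load 160/290]
  130 → roll 7  [load 290/290]
  130 → roll 8  [load 290/290]
  80 → roll 5  [load 270/290]
  70 → roll 4  [load 290/290]
  40 → roll 3  [load 280/290]
8 paper rolls opened.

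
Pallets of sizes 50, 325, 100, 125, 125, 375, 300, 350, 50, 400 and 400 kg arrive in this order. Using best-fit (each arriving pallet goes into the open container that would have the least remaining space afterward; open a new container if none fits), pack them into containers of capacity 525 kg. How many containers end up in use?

  50 → container 1 (new)  [load 50/525]
  325 → container 1  [load 375/525]
  100 → container 1  [load 475/525]
  125 → container 2 (new)  [load 125/525]
  125 → container 2  [load 250/525]
  375 → container 3 (new)  [load 375/525]
  300 → container 4 (new)  [load 300/525]
  350 → container 5 (new)  [load 350/525]
  50 → container 1  [load 525/525]
  400 → container 6 (new)  [load 400/525]
  400 → container 7 (new)  [load 400/525]
7 containers opened.

7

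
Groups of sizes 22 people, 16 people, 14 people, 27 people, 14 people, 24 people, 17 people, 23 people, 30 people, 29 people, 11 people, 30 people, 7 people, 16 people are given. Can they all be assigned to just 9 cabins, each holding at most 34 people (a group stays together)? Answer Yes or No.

No

Total = 280 people; ⌈280/34⌉ = 9.
The bound of 9 does not rule out 9, but exhaustive search shows no assignment into 9 cabins of capacity 34 people exists — the minimum is 10.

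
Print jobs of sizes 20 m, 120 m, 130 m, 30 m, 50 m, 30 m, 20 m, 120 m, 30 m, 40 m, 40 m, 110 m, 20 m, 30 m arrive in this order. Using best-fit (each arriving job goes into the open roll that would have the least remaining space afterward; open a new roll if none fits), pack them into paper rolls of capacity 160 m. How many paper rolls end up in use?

  20 → roll 1 (new)  [load 20/160]
  120 → roll 1  [load 140/160]
  130 → roll 2 (new)  [load 130/160]
  30 → roll 2  [load 160/160]
  50 → roll 3 (new)  [load 50/160]
  30 → roll 3  [load 80/160]
  20 → roll 1  [load 160/160]
  120 → roll 4 (new)  [load 120/160]
  30 → roll 4  [load 150/160]
  40 → roll 3  [load 120/160]
  40 → roll 3  [load 160/160]
  110 → roll 5 (new)  [load 110/160]
  20 → roll 5  [load 130/160]
  30 → roll 5  [load 160/160]
5 paper rolls opened.

5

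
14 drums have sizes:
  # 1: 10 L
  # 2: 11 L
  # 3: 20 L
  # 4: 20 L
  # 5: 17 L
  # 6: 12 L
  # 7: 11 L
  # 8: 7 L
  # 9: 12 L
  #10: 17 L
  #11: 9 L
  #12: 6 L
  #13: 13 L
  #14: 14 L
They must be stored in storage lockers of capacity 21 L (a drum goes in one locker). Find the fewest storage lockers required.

Total = 20 + 20 + 17 + 17 + 14 + 13 + 12 + 12 + 11 + 11 + 10 + 9 + 7 + 6 = 179 L.
Lower bound: ⌈179/21⌉ = 9 storage lockers.
Also, 10 drums each exceed 21/2 L, and no two of those can share a locker, so at least 10 storage lockers are needed.
A packing using 10 storage lockers:
  locker 1: 20 = 20
  locker 2: 20 = 20
  locker 3: 17 = 17
  locker 4: 17 = 17
  locker 5: 14 + 7 = 21
  locker 6: 13 + 6 = 19
  locker 7: 12 + 9 = 21
  locker 8: 12 = 12
  locker 9: 11 + 10 = 21
  locker 10: 11 = 11
This matches the lower bound, so 10 is optimal.

10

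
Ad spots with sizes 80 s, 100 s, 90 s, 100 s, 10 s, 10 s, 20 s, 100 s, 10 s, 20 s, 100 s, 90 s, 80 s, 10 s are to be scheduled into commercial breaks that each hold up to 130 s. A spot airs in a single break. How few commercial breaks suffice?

Total = 100 + 100 + 100 + 100 + 90 + 90 + 80 + 80 + 20 + 20 + 10 + 10 + 10 + 10 = 820 s.
Lower bound: ⌈820/130⌉ = 7 commercial breaks.
Also, 8 ad spots each exceed 65 s, and no two of those can share a break, so at least 8 commercial breaks are needed.
A packing using 8 commercial breaks:
  break 1: 100 + 20 + 10 = 130
  break 2: 100 + 20 + 10 = 130
  break 3: 100 + 10 + 10 = 120
  break 4: 100 = 100
  break 5: 90 = 90
  break 6: 90 = 90
  break 7: 80 = 80
  break 8: 80 = 80
This matches the lower bound, so 8 is optimal.

8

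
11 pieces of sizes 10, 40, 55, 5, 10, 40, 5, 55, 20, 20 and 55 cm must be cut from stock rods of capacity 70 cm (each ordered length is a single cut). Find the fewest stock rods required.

Total = 55 + 55 + 55 + 40 + 40 + 20 + 20 + 10 + 10 + 5 + 5 = 315 cm.
Lower bound: ⌈315/70⌉ = 5 stock rods.
A packing using 5 stock rods:
  stock rod 1: 55 + 10 + 5 = 70
  stock rod 2: 55 + 10 + 5 = 70
  stock rod 3: 55 = 55
  stock rod 4: 40 + 20 = 60
  stock rod 5: 40 + 20 = 60
This matches the lower bound, so 5 is optimal.

5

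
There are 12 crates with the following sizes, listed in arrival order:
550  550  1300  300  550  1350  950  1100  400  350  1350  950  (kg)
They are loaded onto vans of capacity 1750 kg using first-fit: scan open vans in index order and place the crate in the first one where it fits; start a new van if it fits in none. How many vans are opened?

  550 → van 1 (new)  [load 550/1750]
  550 → van 1  [load 1100/1750]
  1300 → van 2 (new)  [load 1300/1750]
  300 → van 1  [load 1400/1750]
  550 → van 3 (new)  [load 550/1750]
  1350 → van 4 (new)  [load 1350/1750]
  950 → van 3  [load 1500/1750]
  1100 → van 5 (new)  [load 1100/1750]
  400 → van 2  [load 1700/1750]
  350 → van 1  [load 1750/1750]
  1350 → van 6 (new)  [load 1350/1750]
  950 → van 7 (new)  [load 950/1750]
7 vans opened.

7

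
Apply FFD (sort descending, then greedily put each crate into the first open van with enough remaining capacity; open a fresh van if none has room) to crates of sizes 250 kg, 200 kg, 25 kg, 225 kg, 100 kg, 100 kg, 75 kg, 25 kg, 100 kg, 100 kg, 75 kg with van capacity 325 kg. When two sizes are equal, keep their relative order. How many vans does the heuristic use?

Sorted descending: 250, 225, 200, 100, 100, 100, 100, 75, 75, 25, 25.
  250 → van 1 (new)  [load 250/325]
  225 → van 2 (new)  [load 225/325]
  200 → van 3 (new)  [load 200/325]
  100 → van 2  [load 325/325]
  100 → van 3  [load 300/325]
  100 → van 4 (new)  [load 100/325]
  100 → van 4  [load 200/325]
  75 → van 1  [load 325/325]
  75 → van 4  [load 275/325]
  25 → van 3  [load 325/325]
  25 → van 4  [load 300/325]
4 vans opened.

4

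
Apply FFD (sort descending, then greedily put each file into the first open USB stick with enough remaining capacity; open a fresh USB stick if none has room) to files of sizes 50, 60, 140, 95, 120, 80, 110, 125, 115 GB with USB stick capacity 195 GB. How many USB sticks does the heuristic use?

6

Sorted descending: 140, 125, 120, 115, 110, 95, 80, 60, 50.
  140 → USB stick 1 (new)  [load 140/195]
  125 → USB stick 2 (new)  [load 125/195]
  120 → USB stick 3 (new)  [load 120/195]
  115 → USB stick 4 (new)  [load 115/195]
  110 → USB stick 5 (new)  [load 110/195]
  95 → USB stick 6 (new)  [load 95/195]
  80 → USB stick 4  [load 195/195]
  60 → USB stick 2  [load 185/195]
  50 → USB stick 1  [load 190/195]
6 USB sticks opened.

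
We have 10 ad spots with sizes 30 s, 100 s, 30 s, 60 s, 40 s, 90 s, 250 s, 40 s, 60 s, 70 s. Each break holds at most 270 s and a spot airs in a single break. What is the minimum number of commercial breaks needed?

Total = 250 + 100 + 90 + 70 + 60 + 60 + 40 + 40 + 30 + 30 = 770 s.
Lower bound: ⌈770/270⌉ = 3 commercial breaks.
A packing using 3 commercial breaks:
  break 1: 250 = 250
  break 2: 100 + 90 + 70 = 260
  break 3: 60 + 60 + 40 + 40 + 30 + 30 = 260
This matches the lower bound, so 3 is optimal.

3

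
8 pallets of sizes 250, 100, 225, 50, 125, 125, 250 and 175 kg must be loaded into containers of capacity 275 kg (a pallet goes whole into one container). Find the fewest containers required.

5

Total = 250 + 250 + 225 + 175 + 125 + 125 + 100 + 50 = 1300 kg.
Lower bound: ⌈1300/275⌉ = 5 containers.
A packing using 5 containers:
  container 1: 250 = 250
  container 2: 250 = 250
  container 3: 225 + 50 = 275
  container 4: 175 + 100 = 275
  container 5: 125 + 125 = 250
This matches the lower bound, so 5 is optimal.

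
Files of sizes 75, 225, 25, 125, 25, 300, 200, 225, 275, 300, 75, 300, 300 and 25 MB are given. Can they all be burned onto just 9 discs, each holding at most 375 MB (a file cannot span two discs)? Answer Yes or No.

Yes

A valid assignment using 8 discs:
  disc 1: 300 + 75 = 375
  disc 2: 300 + 75 = 375
  disc 3: 300 + 25 + 25 + 25 = 375
  disc 4: 300 = 300
  disc 5: 275 = 275
  disc 6: 225 + 125 = 350
  disc 7: 225 = 225
  disc 8: 200 = 200
That uses only 8 ≤ 9, so 9 discs are enough.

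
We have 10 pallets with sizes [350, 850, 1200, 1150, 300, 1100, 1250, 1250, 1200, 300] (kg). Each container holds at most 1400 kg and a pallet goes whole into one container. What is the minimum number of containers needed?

Total = 1250 + 1250 + 1200 + 1200 + 1150 + 1100 + 850 + 350 + 300 + 300 = 8950 kg.
Lower bound: ⌈8950/1400⌉ = 7 containers.
A packing using 8 containers:
  container 1: 1250 = 1250
  container 2: 1250 = 1250
  container 3: 1200 = 1200
  container 4: 1200 = 1200
  container 5: 1150 = 1150
  container 6: 1100 + 300 = 1400
  container 7: 850 + 350 = 1200
  container 8: 300 = 300
No arrangement into 7 containers stays within capacity, so 8 is optimal.

8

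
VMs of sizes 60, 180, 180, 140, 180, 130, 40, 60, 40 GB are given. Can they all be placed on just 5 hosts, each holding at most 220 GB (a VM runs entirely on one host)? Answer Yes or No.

Yes

A valid assignment using 5 hosts:
  host 1: 180 + 40 = 220
  host 2: 180 + 40 = 220
  host 3: 180 = 180
  host 4: 140 + 60 = 200
  host 5: 130 + 60 = 190
Every load is within 220 GB, so 5 hosts suffice.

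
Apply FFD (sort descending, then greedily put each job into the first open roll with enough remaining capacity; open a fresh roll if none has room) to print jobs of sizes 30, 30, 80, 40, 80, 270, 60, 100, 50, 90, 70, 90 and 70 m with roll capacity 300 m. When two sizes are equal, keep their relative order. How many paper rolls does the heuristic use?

Sorted descending: 270, 100, 90, 90, 80, 80, 70, 70, 60, 50, 40, 30, 30.
  270 → roll 1 (new)  [load 270/300]
  100 → roll 2 (new)  [load 100/300]
  90 → roll 2  [load 190/300]
  90 → roll 2  [load 280/300]
  80 → roll 3 (new)  [load 80/300]
  80 → roll 3  [load 160/300]
  70 → roll 3  [load 230/300]
  70 → roll 3  [load 300/300]
  60 → roll 4 (new)  [load 60/300]
  50 → roll 4  [load 110/300]
  40 → roll 4  [load 150/300]
  30 → roll 1  [load 300/300]
  30 → roll 4  [load 180/300]
4 paper rolls opened.

4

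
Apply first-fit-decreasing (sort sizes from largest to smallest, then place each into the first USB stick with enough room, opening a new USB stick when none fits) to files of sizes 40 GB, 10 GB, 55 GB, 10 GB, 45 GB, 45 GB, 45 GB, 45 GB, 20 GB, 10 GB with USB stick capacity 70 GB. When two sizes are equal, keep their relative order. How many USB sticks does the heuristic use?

Sorted descending: 55, 45, 45, 45, 45, 40, 20, 10, 10, 10.
  55 → USB stick 1 (new)  [load 55/70]
  45 → USB stick 2 (new)  [load 45/70]
  45 → USB stick 3 (new)  [load 45/70]
  45 → USB stick 4 (new)  [load 45/70]
  45 → USB stick 5 (new)  [load 45/70]
  40 → USB stick 6 (new)  [load 40/70]
  20 → USB stick 2  [load 65/70]
  10 → USB stick 1  [load 65/70]
  10 → USB stick 3  [load 55/70]
  10 → USB stick 3  [load 65/70]
6 USB sticks opened.

6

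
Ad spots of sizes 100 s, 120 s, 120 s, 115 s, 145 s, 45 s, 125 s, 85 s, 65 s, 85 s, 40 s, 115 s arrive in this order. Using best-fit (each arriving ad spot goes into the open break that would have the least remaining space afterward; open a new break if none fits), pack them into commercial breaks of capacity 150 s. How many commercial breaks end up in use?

  100 → break 1 (new)  [load 100/150]
  120 → break 2 (new)  [load 120/150]
  120 → break 3 (new)  [load 120/150]
  115 → break 4 (new)  [load 115/150]
  145 → break 5 (new)  [load 145/150]
  45 → break 1  [load 145/150]
  125 → break 6 (new)  [load 125/150]
  85 → break 7 (new)  [load 85/150]
  65 → break 7  [load 150/150]
  85 → break 8 (new)  [load 85/150]
  40 → break 8  [load 125/150]
  115 → break 9 (new)  [load 115/150]
9 commercial breaks opened.

9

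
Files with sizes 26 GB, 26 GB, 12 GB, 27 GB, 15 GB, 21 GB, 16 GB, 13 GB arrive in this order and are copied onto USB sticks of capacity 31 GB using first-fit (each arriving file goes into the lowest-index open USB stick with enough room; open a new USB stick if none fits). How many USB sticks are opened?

  26 → USB stick 1 (new)  [load 26/31]
  26 → USB stick 2 (new)  [load 26/31]
  12 → USB stick 3 (new)  [load 12/31]
  27 → USB stick 4 (new)  [load 27/31]
  15 → USB stick 3  [load 27/31]
  21 → USB stick 5 (new)  [load 21/31]
  16 → USB stick 6 (new)  [load 16/31]
  13 → USB stick 6  [load 29/31]
6 USB sticks opened.

6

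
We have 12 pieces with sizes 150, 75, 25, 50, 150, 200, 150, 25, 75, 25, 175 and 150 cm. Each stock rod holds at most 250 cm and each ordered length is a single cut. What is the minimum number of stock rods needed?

6

Total = 200 + 175 + 150 + 150 + 150 + 150 + 75 + 75 + 50 + 25 + 25 + 25 = 1250 cm.
Lower bound: ⌈1250/250⌉ = 5 stock rods.
Also, 6 pieces each exceed 125 cm, and no two of those can share a stock rod, so at least 6 stock rods are needed.
A packing using 6 stock rods:
  stock rod 1: 200 + 50 = 250
  stock rod 2: 175 + 75 = 250
  stock rod 3: 150 + 75 + 25 = 250
  stock rod 4: 150 + 25 + 25 = 200
  stock rod 5: 150 = 150
  stock rod 6: 150 = 150
This matches the lower bound, so 6 is optimal.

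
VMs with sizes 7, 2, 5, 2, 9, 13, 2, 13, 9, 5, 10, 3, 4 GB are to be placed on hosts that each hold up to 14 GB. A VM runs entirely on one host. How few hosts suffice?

Total = 13 + 13 + 10 + 9 + 9 + 7 + 5 + 5 + 4 + 3 + 2 + 2 + 2 = 84 GB.
Lower bound: ⌈84/14⌉ = 6 hosts.
A packing using 7 hosts:
  host 1: 13 = 13
  host 2: 13 = 13
  host 3: 10 + 4 = 14
  host 4: 9 + 5 = 14
  host 5: 9 + 5 = 14
  host 6: 7 + 3 + 2 + 2 = 14
  host 7: 2 = 2
No arrangement into 6 hosts stays within capacity, so 7 is optimal.

7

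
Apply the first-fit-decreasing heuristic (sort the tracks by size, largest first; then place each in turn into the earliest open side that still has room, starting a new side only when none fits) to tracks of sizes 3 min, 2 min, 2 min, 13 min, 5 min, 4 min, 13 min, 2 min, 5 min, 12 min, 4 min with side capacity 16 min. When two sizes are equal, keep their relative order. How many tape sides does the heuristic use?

Sorted descending: 13, 13, 12, 5, 5, 4, 4, 3, 2, 2, 2.
  13 → side 1 (new)  [load 13/16]
  13 → side 2 (new)  [load 13/16]
  12 → side 3 (new)  [load 12/16]
  5 → side 4 (new)  [load 5/16]
  5 → side 4  [load 10/16]
  4 → side 3  [load 16/16]
  4 → side 4  [load 14/16]
  3 → side 1  [load 16/16]
  2 → side 2  [load 15/16]
  2 → side 4  [load 16/16]
  2 → side 5 (new)  [load 2/16]
5 tape sides opened.

5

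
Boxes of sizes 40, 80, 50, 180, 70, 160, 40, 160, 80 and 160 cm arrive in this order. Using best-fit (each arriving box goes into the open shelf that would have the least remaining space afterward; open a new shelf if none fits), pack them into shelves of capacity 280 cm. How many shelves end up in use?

  40 → shelf 1 (new)  [load 40/280]
  80 → shelf 1  [load 120/280]
  50 → shelf 1  [load 170/280]
  180 → shelf 2 (new)  [load 180/280]
  70 → shelf 2  [load 250/280]
  160 → shelf 3 (new)  [load 160/280]
  40 → shelf 1  [load 210/280]
  160 → shelf 4 (new)  [load 160/280]
  80 → shelf 3  [load 240/280]
  160 → shelf 5 (new)  [load 160/280]
5 shelves opened.

5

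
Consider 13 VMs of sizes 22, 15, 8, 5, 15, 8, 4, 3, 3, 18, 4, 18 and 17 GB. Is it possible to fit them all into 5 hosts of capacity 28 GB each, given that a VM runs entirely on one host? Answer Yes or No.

Total = 140 GB; ⌈140/28⌉ = 5.
6 VMs each exceed half the capacity and cannot share a host, forcing at least 6 hosts.
At least 6 hosts are required, but only 5 are allowed.

No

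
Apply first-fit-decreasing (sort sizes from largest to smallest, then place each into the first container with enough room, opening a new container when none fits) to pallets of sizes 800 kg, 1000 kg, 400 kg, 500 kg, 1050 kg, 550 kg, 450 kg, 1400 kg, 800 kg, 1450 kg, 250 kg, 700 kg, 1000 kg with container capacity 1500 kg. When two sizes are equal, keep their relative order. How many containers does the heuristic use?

Sorted descending: 1450, 1400, 1050, 1000, 1000, 800, 800, 700, 550, 500, 450, 400, 250.
  1450 → container 1 (new)  [load 1450/1500]
  1400 → container 2 (new)  [load 1400/1500]
  1050 → container 3 (new)  [load 1050/1500]
  1000 → container 4 (new)  [load 1000/1500]
  1000 → container 5 (new)  [load 1000/1500]
  800 → container 6 (new)  [load 800/1500]
  800 → container 7 (new)  [load 800/1500]
  700 → container 6  [load 1500/1500]
  550 → container 7  [load 1350/1500]
  500 → container 4  [load 1500/1500]
  450 → container 3  [load 1500/1500]
  400 → container 5  [load 1400/1500]
  250 → container 8 (new)  [load 250/1500]
8 containers opened.

8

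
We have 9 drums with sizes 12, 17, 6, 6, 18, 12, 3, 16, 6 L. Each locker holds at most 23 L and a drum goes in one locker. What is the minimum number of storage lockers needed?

Total = 18 + 17 + 16 + 12 + 12 + 6 + 6 + 6 + 3 = 96 L.
Lower bound: ⌈96/23⌉ = 5 storage lockers.
A packing using 5 storage lockers:
  locker 1: 18 + 3 = 21
  locker 2: 17 + 6 = 23
  locker 3: 16 + 6 = 22
  locker 4: 12 + 6 = 18
  locker 5: 12 = 12
This matches the lower bound, so 5 is optimal.

5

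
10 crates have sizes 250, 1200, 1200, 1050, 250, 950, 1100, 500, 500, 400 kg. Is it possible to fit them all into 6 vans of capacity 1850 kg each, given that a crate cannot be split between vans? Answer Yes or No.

Yes

A valid assignment using 5 vans:
  van 1: 1200 + 500 = 1700
  van 2: 1200 + 500 = 1700
  van 3: 1100 + 400 + 250 = 1750
  van 4: 1050 + 250 = 1300
  van 5: 950 = 950
That uses only 5 ≤ 6, so 6 vans are enough.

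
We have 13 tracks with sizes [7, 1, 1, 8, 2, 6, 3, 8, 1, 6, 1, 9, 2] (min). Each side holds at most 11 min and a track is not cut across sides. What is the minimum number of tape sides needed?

6

Total = 9 + 8 + 8 + 7 + 6 + 6 + 3 + 2 + 2 + 1 + 1 + 1 + 1 = 55 min.
Lower bound: ⌈55/11⌉ = 5 tape sides.
Also, 6 tracks each exceed 11/2 min, and no two of those can share a side, so at least 6 tape sides are needed.
A packing using 6 tape sides:
  side 1: 9 + 2 = 11
  side 2: 8 + 3 = 11
  side 3: 8 + 2 + 1 = 11
  side 4: 7 + 1 + 1 + 1 = 10
  side 5: 6 = 6
  side 6: 6 = 6
This matches the lower bound, so 6 is optimal.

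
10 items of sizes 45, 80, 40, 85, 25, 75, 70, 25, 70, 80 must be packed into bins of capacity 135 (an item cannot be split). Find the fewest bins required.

Total = 85 + 80 + 80 + 75 + 70 + 70 + 45 + 40 + 25 + 25 = 595.
Lower bound: ⌈595/135⌉ = 5 bins.
Also, 6 items each exceed 135/2, and no two of those can share a bin, so at least 6 bins are needed.
A packing using 6 bins:
  bin 1: 85 + 45 = 130
  bin 2: 80 + 40 = 120
  bin 3: 80 + 25 + 25 = 130
  bin 4: 75 = 75
  bin 5: 70 = 70
  bin 6: 70 = 70
This matches the lower bound, so 6 is optimal.

6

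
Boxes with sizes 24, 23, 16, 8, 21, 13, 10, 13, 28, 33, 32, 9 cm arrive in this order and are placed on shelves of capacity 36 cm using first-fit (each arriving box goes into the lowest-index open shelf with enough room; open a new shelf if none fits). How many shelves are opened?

7

  24 → shelf 1 (new)  [load 24/36]
  23 → shelf 2 (new)  [load 23/36]
  16 → shelf 3 (new)  [load 16/36]
  8 → shelf 1  [load 32/36]
  21 → shelf 4 (new)  [load 21/36]
  13 → shelf 2  [load 36/36]
  10 → shelf 3  [load 26/36]
  13 → shelf 4  [load 34/36]
  28 → shelf 5 (new)  [load 28/36]
  33 → shelf 6 (new)  [load 33/36]
  32 → shelf 7 (new)  [load 32/36]
  9 → shelf 3  [load 35/36]
7 shelves opened.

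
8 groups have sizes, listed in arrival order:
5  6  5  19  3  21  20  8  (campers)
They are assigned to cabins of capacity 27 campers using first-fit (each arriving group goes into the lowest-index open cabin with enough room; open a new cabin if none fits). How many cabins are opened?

4

  5 → cabin 1 (new)  [load 5/27]
  6 → cabin 1  [load 11/27]
  5 → cabin 1  [load 16/27]
  19 → cabin 2 (new)  [load 19/27]
  3 → cabin 1  [load 19/27]
  21 → cabin 3 (new)  [load 21/27]
  20 → cabin 4 (new)  [load 20/27]
  8 → cabin 1  [load 27/27]
4 cabins opened.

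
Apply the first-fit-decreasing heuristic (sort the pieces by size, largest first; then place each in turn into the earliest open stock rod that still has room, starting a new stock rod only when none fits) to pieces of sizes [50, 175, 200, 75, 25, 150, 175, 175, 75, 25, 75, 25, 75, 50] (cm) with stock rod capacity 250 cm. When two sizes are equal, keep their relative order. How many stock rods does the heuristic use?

6

Sorted descending: 200, 175, 175, 175, 150, 75, 75, 75, 75, 50, 50, 25, 25, 25.
  200 → stock rod 1 (new)  [load 200/250]
  175 → stock rod 2 (new)  [load 175/250]
  175 → stock rod 3 (new)  [load 175/250]
  175 → stock rod 4 (new)  [load 175/250]
  150 → stock rod 5 (new)  [load 150/250]
  75 → stock rod 2  [load 250/250]
  75 → stock rod 3  [load 250/250]
  75 → stock rod 4  [load 250/250]
  75 → stock rod 5  [load 225/250]
  50 → stock rod 1  [load 250/250]
  50 → stock rod 6 (new)  [load 50/250]
  25 → stock rod 5  [load 250/250]
  25 → stock rod 6  [load 75/250]
  25 → stock rod 6  [load 100/250]
6 stock rods opened.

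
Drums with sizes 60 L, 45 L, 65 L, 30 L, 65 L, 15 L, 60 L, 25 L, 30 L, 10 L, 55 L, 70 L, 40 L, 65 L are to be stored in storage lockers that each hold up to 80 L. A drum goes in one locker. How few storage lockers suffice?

Total = 70 + 65 + 65 + 65 + 60 + 60 + 55 + 45 + 40 + 30 + 30 + 25 + 15 + 10 = 635 L.
Lower bound: ⌈635/80⌉ = 8 storage lockers.
A packing using 9 storage lockers:
  locker 1: 70 + 10 = 80
  locker 2: 65 + 15 = 80
  locker 3: 65 = 65
  locker 4: 65 = 65
  locker 5: 60 = 60
  locker 6: 60 = 60
  locker 7: 55 + 25 = 80
  locker 8: 45 + 30 = 75
  locker 9: 40 + 30 = 70
No arrangement into 8 storage lockers stays within capacity, so 9 is optimal.

9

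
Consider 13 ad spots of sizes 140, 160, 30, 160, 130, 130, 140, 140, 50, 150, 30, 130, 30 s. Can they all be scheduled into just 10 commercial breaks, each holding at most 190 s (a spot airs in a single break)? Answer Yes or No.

Yes

A valid assignment using 9 commercial breaks:
  break 1: 160 + 30 = 190
  break 2: 160 + 30 = 190
  break 3: 150 + 30 = 180
  break 4: 140 + 50 = 190
  break 5: 140 = 140
  break 6: 140 = 140
  break 7: 130 = 130
  break 8: 130 = 130
  break 9: 130 = 130
That uses only 9 ≤ 10, so 10 commercial breaks are enough.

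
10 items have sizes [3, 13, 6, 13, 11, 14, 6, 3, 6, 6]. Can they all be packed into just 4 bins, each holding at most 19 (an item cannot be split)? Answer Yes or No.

No

Total = 81; ⌈81/19⌉ = 5.
At least 5 bins are required, but only 4 are allowed.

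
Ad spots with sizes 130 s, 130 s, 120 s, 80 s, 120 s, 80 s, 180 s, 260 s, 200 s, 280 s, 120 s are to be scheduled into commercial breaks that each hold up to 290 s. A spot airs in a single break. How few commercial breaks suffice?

Total = 280 + 260 + 200 + 180 + 130 + 130 + 120 + 120 + 120 + 80 + 80 = 1700 s.
Lower bound: ⌈1700/290⌉ = 6 commercial breaks.
A packing using 7 commercial breaks:
  break 1: 280 = 280
  break 2: 260 = 260
  break 3: 200 + 80 = 280
  break 4: 180 + 80 = 260
  break 5: 130 + 130 = 260
  break 6: 120 + 120 = 240
  break 7: 120 = 120
No arrangement into 6 commercial breaks stays within capacity, so 7 is optimal.

7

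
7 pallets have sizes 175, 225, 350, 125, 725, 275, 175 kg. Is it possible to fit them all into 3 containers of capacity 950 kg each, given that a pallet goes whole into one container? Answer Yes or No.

A valid assignment using 3 containers:
  container 1: 725 + 225 = 950
  container 2: 350 + 275 + 175 + 125 = 925
  container 3: 175 = 175
Every load is within 950 kg, so 3 containers suffice.

Yes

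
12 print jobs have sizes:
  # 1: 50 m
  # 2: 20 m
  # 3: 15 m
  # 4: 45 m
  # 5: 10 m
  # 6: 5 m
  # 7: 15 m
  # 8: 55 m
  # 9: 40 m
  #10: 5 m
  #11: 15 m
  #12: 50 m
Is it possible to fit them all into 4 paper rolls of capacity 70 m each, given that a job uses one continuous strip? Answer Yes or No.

Total = 325 m; ⌈325/70⌉ = 5.
At least 5 paper rolls are required, but only 4 are allowed.

No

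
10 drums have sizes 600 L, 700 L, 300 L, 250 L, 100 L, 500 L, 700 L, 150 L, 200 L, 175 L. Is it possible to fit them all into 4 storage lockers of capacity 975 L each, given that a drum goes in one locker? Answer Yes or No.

A valid assignment using 4 storage lockers:
  locker 1: 700 + 250 = 950
  locker 2: 700 + 200 = 900
  locker 3: 600 + 300 = 900
  locker 4: 500 + 175 + 150 + 100 = 925
Every load is within 975 L, so 4 storage lockers suffice.

Yes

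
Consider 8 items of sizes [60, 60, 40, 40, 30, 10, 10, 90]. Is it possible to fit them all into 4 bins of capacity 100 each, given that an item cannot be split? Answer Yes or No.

Yes

A valid assignment using 4 bins:
  bin 1: 90 + 10 = 100
  bin 2: 60 + 40 = 100
  bin 3: 60 + 40 = 100
  bin 4: 30 + 10 = 40
Every load is within 100, so 4 bins suffice.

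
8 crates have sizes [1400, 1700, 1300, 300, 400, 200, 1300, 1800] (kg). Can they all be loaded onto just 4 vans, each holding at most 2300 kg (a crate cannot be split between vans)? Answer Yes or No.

No

Total = 8400 kg; ⌈8400/2300⌉ = 4.
5 crates each exceed half the capacity and cannot share a van, forcing at least 5 vans.
At least 5 vans are required, but only 4 are allowed.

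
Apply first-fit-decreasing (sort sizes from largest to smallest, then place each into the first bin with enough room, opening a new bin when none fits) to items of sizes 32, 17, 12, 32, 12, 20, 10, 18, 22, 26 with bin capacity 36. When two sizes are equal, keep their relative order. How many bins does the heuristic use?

Sorted descending: 32, 32, 26, 22, 20, 18, 17, 12, 12, 10.
  32 → bin 1 (new)  [load 32/36]
  32 → bin 2 (new)  [load 32/36]
  26 → bin 3 (new)  [load 26/36]
  22 → bin 4 (new)  [load 22/36]
  20 → bin 5 (new)  [load 20/36]
  18 → bin 6 (new)  [load 18/36]
  17 → bin 6  [load 35/36]
  12 → bin 4  [load 34/36]
  12 → bin 5  [load 32/36]
  10 → bin 3  [load 36/36]
6 bins opened.

6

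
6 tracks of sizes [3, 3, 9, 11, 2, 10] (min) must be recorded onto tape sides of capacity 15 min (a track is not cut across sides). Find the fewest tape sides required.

Total = 11 + 10 + 9 + 3 + 3 + 2 = 38 min.
Lower bound: ⌈38/15⌉ = 3 tape sides.
A packing using 3 tape sides:
  side 1: 11 + 3 = 14
  side 2: 10 + 3 + 2 = 15
  side 3: 9 = 9
This matches the lower bound, so 3 is optimal.

3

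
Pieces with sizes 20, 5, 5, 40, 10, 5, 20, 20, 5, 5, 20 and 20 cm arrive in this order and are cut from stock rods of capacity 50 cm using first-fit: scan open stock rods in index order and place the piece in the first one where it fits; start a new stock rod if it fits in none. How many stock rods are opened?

  20 → stock rod 1 (new)  [load 20/50]
  5 → stock rod 1  [load 25/50]
  5 → stock rod 1  [load 30/50]
  40 → stock rod 2 (new)  [load 40/50]
  10 → stock rod 1  [load 40/50]
  5 → stock rod 1  [load 45/50]
  20 → stock rod 3 (new)  [load 20/50]
  20 → stock rod 3  [load 40/50]
  5 → stock rod 1  [load 50/50]
  5 → stock rod 2  [load 45/50]
  20 → stock rod 4 (new)  [load 20/50]
  20 → stock rod 4  [load 40/50]
4 stock rods opened.

4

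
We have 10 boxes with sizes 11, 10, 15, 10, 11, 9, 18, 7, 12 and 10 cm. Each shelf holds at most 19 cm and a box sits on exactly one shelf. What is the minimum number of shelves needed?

Total = 18 + 15 + 12 + 11 + 11 + 10 + 10 + 10 + 9 + 7 = 113 cm.
Lower bound: ⌈113/19⌉ = 6 shelves.
Also, 8 boxes each exceed 19/2 cm, and no two of those can share a shelf, so at least 8 shelves are needed.
A packing using 8 shelves:
  shelf 1: 18 = 18
  shelf 2: 15 = 15
  shelf 3: 12 + 7 = 19
  shelf 4: 11 = 11
  shelf 5: 11 = 11
  shelf 6: 10 + 9 = 19
  shelf 7: 10 = 10
  shelf 8: 10 = 10
This matches the lower bound, so 8 is optimal.

8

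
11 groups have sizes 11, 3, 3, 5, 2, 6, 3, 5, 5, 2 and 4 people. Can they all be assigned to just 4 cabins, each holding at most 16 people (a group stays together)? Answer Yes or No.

Yes

A valid assignment using 4 cabins:
  cabin 1: 11 + 5 = 16
  cabin 2: 6 + 5 + 5 = 16
  cabin 3: 4 + 3 + 3 + 3 + 2 = 15
  cabin 4: 2 = 2
Every load is within 16 people, so 4 cabins suffice.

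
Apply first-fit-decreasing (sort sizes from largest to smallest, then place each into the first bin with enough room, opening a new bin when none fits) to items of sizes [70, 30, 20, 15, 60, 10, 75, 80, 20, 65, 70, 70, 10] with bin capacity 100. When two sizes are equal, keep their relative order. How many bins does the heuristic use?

7

Sorted descending: 80, 75, 70, 70, 70, 65, 60, 30, 20, 20, 15, 10, 10.
  80 → bin 1 (new)  [load 80/100]
  75 → bin 2 (new)  [load 75/100]
  70 → bin 3 (new)  [load 70/100]
  70 → bin 4 (new)  [load 70/100]
  70 → bin 5 (new)  [load 70/100]
  65 → bin 6 (new)  [load 65/100]
  60 → bin 7 (new)  [load 60/100]
  30 → bin 3  [load 100/100]
  20 → bin 1  [load 100/100]
  20 → bin 2  [load 95/100]
  15 → bin 4  [load 85/100]
  10 → bin 4  [load 95/100]
  10 → bin 5  [load 80/100]
7 bins opened.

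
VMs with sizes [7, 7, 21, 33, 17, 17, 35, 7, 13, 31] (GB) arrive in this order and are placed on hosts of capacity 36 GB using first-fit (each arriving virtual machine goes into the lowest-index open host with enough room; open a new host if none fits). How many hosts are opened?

6

  7 → host 1 (new)  [load 7/36]
  7 → host 1  [load 14/36]
  21 → host 1  [load 35/36]
  33 → host 2 (new)  [load 33/36]
  17 → host 3 (new)  [load 17/36]
  17 → host 3  [load 34/36]
  35 → host 4 (new)  [load 35/36]
  7 → host 5 (new)  [load 7/36]
  13 → host 5  [load 20/36]
  31 → host 6 (new)  [load 31/36]
6 hosts opened.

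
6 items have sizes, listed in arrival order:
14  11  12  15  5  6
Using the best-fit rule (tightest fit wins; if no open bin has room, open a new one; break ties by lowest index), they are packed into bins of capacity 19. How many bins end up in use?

  14 → bin 1 (new)  [load 14/19]
  11 → bin 2 (new)  [load 11/19]
  12 → bin 3 (new)  [load 12/19]
  15 → bin 4 (new)  [load 15/19]
  5 → bin 1  [load 19/19]
  6 → bin 3  [load 18/19]
4 bins opened.

4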